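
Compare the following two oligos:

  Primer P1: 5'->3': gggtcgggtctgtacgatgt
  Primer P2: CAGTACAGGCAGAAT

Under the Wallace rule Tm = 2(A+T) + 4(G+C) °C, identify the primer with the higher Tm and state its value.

Primer P1, 64°C

Primer P1: A+T=8, G+C=12 → Tm = 2(8)+4(12) = 64°C
Primer P2: A+T=8, G+C=7 → Tm = 2(8)+4(7) = 44°C
64°C vs 44°C → primer P1 is higher.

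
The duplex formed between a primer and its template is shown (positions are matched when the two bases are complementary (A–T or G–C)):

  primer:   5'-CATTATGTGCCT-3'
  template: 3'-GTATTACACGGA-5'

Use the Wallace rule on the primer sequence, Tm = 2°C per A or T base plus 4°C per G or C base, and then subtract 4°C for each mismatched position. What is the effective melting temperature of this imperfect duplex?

Primer base counts: A=2, T=5, G=2, C=3 → A+T=7, G+C=5
Perfect-match Tm = 2(7) + 4(5) = 14 + 20 = 34°C
Mismatches (positions where the bases are not complementary): 1 (at position 4)
Effective Tm = 34 − 1×4 = 34 − 4 = 30°C

30°C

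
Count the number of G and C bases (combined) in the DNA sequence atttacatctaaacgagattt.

5

Base counts: A=8, C=3, T=8, G=2
Total G or C: 2 + 3 = 5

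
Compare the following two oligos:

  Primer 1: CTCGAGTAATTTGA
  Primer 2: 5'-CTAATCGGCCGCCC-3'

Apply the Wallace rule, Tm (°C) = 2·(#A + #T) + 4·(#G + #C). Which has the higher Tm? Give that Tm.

Primer 1: A+T=9, G+C=5 → Tm = 2(9)+4(5) = 38°C
Primer 2: A+T=4, G+C=10 → Tm = 2(4)+4(10) = 48°C
38°C vs 48°C → primer 2 is higher.

Primer 2, 48°C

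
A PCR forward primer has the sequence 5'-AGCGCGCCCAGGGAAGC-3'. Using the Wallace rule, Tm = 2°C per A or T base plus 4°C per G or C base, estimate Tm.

60°C

Scanning the sequence gives T=0, A=4, G=7, C=6.
So N_AT = 4 and N_GC = 13.
Tm = 4·13 + 2·4 = 52 + 8 = 60°C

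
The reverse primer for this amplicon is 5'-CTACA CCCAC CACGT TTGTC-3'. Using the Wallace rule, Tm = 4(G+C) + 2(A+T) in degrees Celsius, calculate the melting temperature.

62°C

Counting bases: T=5, C=9, A=4, G=2
A+T = 9, G+C = 11
Tm = 2×9 + 4×11 = 62°C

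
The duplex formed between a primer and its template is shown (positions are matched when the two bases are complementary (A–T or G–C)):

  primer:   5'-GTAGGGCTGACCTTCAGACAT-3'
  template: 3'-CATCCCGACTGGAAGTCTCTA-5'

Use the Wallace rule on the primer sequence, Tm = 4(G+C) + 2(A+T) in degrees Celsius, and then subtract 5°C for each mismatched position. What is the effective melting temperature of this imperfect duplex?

Primer base counts: A=5, T=5, G=6, C=5 → A+T=10, G+C=11
Perfect-match Tm = 2(10) + 4(11) = 20 + 44 = 64°C
Mismatches (positions where the bases are not complementary): 1 (at position 19)
Effective Tm = 64 − 1×5 = 64 − 5 = 59°C

59°C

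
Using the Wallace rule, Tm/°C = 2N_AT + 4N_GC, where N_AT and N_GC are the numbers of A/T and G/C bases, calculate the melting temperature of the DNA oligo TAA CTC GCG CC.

36°C

Scanning the sequence gives T=2, C=5, A=2, G=2.
AT pairs contribute 4, GC pairs contribute 7.
Tm = 2(4) + 4(7) = 8 + 28 = 36°C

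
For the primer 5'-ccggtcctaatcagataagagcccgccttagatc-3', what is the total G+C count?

Counting bases: C=11, T=7, A=9, G=7
G+C = 7 + 11 = 18

18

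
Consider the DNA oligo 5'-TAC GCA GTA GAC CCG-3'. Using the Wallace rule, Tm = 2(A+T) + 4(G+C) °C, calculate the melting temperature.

Scanning the sequence gives T=2, G=4, A=4, C=5.
AT pairs contribute 6, GC pairs contribute 9.
Tm = 4·9 + 2·6 = 36 + 12 = 48°C

48°C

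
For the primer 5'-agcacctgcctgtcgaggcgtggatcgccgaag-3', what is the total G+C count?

Counting bases: T=5, A=6, G=12, C=10
G+C = 12 + 10 = 22

22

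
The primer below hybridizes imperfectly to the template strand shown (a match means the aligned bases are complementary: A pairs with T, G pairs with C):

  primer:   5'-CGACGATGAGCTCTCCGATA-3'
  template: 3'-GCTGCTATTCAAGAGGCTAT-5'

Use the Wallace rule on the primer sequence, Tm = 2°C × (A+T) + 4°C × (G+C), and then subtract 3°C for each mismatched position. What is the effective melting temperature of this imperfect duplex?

Primer base counts: A=5, T=4, G=5, C=6 → A+T=9, G+C=11
Perfect-match Tm = 2(9) + 4(11) = 18 + 44 = 62°C
Mismatches (positions where the bases are not complementary): 2 (at positions 8, 11)
Effective Tm = 62 − 2×3 = 62 − 6 = 56°C

56°C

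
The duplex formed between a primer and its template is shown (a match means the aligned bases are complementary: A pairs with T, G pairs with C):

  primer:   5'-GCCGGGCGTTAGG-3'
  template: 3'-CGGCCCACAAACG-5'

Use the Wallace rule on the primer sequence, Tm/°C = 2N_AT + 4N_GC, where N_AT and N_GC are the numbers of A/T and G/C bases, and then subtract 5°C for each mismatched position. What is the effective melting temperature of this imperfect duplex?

31°C

Primer base counts: A=1, T=2, G=7, C=3 → A+T=3, G+C=10
Perfect-match Tm = 2(3) + 4(10) = 6 + 40 = 46°C
Mismatches (positions where the bases are not complementary): 3 (at positions 7, 11, 13)
Effective Tm = 46 − 3×5 = 46 − 15 = 31°C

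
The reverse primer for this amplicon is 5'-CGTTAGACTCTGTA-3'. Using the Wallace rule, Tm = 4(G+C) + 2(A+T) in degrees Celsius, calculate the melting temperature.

40°C

G=3, C=3, A=3, T=5
So N_AT = 8 and N_GC = 6.
Tm = 2×8 + 4×6 = 40°C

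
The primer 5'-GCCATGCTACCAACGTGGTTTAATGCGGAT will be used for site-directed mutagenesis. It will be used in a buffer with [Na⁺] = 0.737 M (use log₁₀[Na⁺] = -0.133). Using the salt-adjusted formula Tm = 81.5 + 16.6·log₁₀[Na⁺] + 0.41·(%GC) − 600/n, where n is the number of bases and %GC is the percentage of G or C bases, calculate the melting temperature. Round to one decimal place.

79.8°C

Length n = 30. Counting bases: T=8, G=8, C=7, A=7
G+C = 15, so %GC = 15/30 × 100 = 50%
Salt term: 16.6 × (-0.133) = -2.208
GC term: 0.41 × 50 = 20.5; length term: −600/30 = −20
Tm = 81.5 + (-2.208) + 20.5 − 20 = 79.792 → 79.8°C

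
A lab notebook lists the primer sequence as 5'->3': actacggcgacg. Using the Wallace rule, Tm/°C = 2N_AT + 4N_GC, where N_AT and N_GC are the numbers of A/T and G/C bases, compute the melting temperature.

Scanning the sequence gives A=3, T=1, G=4, C=4.
AT pairs contribute 4, GC pairs contribute 8.
Tm = 4·8 + 2·4 = 32 + 8 = 40°C

40°C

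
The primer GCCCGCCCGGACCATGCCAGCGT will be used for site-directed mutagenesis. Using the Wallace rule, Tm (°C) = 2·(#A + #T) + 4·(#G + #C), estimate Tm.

82°C

A=3, C=11, T=2, G=7
AT pairs contribute 5, GC pairs contribute 18.
Tm = 2×5 + 4×18 = 82°C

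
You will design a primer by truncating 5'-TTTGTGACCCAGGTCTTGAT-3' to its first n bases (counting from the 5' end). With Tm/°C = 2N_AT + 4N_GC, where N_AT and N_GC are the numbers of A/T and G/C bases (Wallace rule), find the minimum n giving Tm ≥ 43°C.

n = 15

First 14 bases: TTTGTGACCCAGGT → Tm = 42°C (< 43°C)
First 15 bases: TTTGTGACCCAGGTC → Tm = 46°C (≥ 43°C)
Since every base adds ≥2°C, Tm only increases with n, so the threshold is first crossed at n = 15.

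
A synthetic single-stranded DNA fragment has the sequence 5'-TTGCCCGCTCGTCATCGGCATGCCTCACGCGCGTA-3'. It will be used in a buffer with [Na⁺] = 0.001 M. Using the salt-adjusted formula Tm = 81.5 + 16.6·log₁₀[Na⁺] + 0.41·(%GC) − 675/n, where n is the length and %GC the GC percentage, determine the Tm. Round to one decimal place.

39.4°C

Length n = 35. Scanning the sequence gives G=9, C=14, T=8, A=4.
G+C = 23, so %GC = 23/35 × 100 = 65.714%
Salt term: 16.6 × (-3) = -49.8
GC term: 0.41 × 65.714 = 26.943; length term: −675/35 = −19.286
Tm = 81.5 + (-49.8) + 26.943 − 19.286 = 39.357 → 39.4°C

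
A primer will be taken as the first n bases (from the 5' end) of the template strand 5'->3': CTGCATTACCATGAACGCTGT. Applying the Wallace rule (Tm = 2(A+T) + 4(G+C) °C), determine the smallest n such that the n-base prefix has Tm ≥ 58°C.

First 19 bases: CTGCATTACCATGAACGCT → Tm = 56°C (< 58°C)
First 20 bases: CTGCATTACCATGAACGCTG → Tm = 60°C (≥ 58°C)
Since every base adds ≥2°C, Tm only increases with n, so the threshold is first crossed at n = 20.

n = 20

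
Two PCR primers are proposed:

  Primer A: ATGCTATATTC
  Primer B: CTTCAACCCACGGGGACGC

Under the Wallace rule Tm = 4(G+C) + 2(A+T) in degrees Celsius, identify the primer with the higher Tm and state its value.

Primer B, 64°C

Primer A: A+T=8, G+C=3 → Tm = 2(8)+4(3) = 28°C
Primer B: A+T=6, G+C=13 → Tm = 2(6)+4(13) = 64°C
28°C vs 64°C → primer B is higher.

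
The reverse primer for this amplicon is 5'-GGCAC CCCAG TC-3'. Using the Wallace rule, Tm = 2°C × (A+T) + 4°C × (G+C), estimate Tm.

T=1, A=2, G=3, C=6
A+T = 3, G+C = 9
Tm = 2×3 + 4×9 = 42°C

42°C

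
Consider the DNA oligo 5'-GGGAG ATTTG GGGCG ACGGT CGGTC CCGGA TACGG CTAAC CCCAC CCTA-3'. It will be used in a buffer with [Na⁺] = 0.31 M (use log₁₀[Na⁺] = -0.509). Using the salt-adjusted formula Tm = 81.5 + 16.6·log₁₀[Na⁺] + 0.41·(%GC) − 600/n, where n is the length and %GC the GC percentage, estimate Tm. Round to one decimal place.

Length n = 49. Counting bases: A=9, T=8, C=15, G=17
G+C = 32, so %GC = 32/49 × 100 = 65.306%
Salt term: 16.6 × (-0.509) = -8.449
GC term: 0.41 × 65.306 = 26.775; length term: −600/49 = −12.245
Tm = 81.5 + (-8.449) + 26.775 − 12.245 = 87.581 → 87.6°C

87.6°C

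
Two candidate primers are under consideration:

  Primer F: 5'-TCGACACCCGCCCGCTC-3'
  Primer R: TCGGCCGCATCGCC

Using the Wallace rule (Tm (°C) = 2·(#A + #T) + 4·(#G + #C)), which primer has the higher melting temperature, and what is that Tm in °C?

Primer F: A+T=4, G+C=13 → Tm = 2(4)+4(13) = 60°C
Primer R: A+T=3, G+C=11 → Tm = 2(3)+4(11) = 50°C
60°C vs 50°C → primer F is higher.

Primer F, 60°C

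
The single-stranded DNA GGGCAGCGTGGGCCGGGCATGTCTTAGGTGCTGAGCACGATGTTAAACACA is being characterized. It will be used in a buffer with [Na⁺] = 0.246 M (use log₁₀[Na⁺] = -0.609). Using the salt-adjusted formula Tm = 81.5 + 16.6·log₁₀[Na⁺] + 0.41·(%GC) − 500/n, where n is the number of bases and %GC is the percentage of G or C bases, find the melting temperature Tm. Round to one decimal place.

85.7°C

Length n = 51. A=11, C=11, G=19, T=10
G+C = 30, so %GC = 30/51 × 100 = 58.824%
Salt term: 16.6 × (-0.609) = -10.109
GC term: 0.41 × 58.824 = 24.118; length term: −500/51 = −9.804
Tm = 81.5 + (-10.109) + 24.118 − 9.804 = 85.705 → 85.7°C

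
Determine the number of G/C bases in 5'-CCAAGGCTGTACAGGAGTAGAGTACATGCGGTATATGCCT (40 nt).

T=9, C=8, G=12, A=11
Total G or C: 12 + 8 = 20

20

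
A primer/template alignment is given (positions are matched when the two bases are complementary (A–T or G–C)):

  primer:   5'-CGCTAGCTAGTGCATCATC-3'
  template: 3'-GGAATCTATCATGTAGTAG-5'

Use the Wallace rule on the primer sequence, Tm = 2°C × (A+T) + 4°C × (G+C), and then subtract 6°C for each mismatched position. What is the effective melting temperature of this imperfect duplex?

Primer base counts: A=4, T=5, G=4, C=6 → A+T=9, G+C=10
Perfect-match Tm = 2(9) + 4(10) = 18 + 40 = 58°C
Mismatches (positions where the bases are not complementary): 4 (at positions 2, 3, 7, 12)
Effective Tm = 58 − 4×6 = 58 − 24 = 34°C

34°C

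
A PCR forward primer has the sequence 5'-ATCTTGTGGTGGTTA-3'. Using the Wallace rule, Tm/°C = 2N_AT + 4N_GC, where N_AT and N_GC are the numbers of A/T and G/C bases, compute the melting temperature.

42°C

Base counts: A=2, C=1, T=7, G=5
AT pairs contribute 9, GC pairs contribute 6.
Tm = 4·6 + 2·9 = 24 + 18 = 42°C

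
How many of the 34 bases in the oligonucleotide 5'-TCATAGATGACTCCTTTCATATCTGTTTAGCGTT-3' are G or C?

12

Counting bases: G=5, T=15, A=7, C=7
G+C = 5 + 7 = 12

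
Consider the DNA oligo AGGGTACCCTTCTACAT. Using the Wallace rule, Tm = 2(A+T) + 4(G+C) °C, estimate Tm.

Counting bases: C=5, G=3, T=5, A=4
So N_AT = 9 and N_GC = 8.
Tm = 4·8 + 2·9 = 32 + 18 = 50°C

50°C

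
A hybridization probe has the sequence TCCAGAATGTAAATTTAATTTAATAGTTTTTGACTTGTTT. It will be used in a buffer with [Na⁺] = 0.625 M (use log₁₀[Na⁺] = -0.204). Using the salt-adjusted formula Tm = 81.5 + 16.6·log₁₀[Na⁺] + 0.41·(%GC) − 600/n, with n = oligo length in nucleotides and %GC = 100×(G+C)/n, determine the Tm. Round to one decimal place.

Length n = 40. Counting bases: A=12, G=5, C=3, T=20
G+C = 8, so %GC = 8/40 × 100 = 20%
Salt term: 16.6 × (-0.204) = -3.386
GC term: 0.41 × 20 = 8.2; length term: −600/40 = −15
Tm = 81.5 + (-3.386) + 8.2 − 15 = 71.314 → 71.3°C

71.3°C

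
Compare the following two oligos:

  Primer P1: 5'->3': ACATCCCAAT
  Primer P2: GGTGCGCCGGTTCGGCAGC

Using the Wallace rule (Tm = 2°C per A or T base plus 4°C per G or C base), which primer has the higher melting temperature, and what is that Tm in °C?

Primer P1: A+T=6, G+C=4 → Tm = 2(6)+4(4) = 28°C
Primer P2: A+T=4, G+C=15 → Tm = 2(4)+4(15) = 68°C
28°C vs 68°C → primer P2 is higher.

Primer P2, 68°C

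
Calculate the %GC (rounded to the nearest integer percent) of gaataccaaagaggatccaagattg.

Scanning the sequence gives C=4, G=6, T=4, A=11.
G+C = 6 + 4 = 10 out of 25 bases
%GC = 10/25 × 100 = 40% ≈ 40%

40%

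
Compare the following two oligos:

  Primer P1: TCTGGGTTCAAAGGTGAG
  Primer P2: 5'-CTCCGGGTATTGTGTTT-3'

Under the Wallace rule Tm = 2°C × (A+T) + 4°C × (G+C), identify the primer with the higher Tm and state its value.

Primer P1, 54°C

Primer P1: A+T=9, G+C=9 → Tm = 2(9)+4(9) = 54°C
Primer P2: A+T=9, G+C=8 → Tm = 2(9)+4(8) = 50°C
54°C vs 50°C → primer P1 is higher.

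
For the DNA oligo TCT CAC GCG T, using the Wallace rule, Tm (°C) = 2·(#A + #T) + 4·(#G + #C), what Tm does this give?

32°C

Base counts: T=3, C=4, A=1, G=2
AT pairs contribute 4, GC pairs contribute 6.
Tm = 4·6 + 2·4 = 24 + 8 = 32°C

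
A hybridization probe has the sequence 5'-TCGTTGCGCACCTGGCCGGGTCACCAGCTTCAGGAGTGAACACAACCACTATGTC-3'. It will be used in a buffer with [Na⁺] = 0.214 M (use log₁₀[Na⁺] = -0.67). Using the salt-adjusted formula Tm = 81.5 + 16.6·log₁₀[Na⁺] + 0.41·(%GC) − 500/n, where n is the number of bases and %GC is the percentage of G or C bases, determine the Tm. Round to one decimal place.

85.1°C

Length n = 55. Counting bases: G=14, T=11, C=18, A=12
G+C = 32, so %GC = 32/55 × 100 = 58.182%
Salt term: 16.6 × (-0.67) = -11.122
GC term: 0.41 × 58.182 = 23.855; length term: −500/55 = −9.091
Tm = 81.5 + (-11.122) + 23.855 − 9.091 = 85.142 → 85.1°C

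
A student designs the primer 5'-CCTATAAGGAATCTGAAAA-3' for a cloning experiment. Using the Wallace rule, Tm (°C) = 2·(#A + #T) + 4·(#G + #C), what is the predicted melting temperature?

Base counts: C=3, A=9, T=4, G=3
So N_AT = 13 and N_GC = 6.
Tm = 2(13) + 4(6) = 26 + 24 = 50°C

50°C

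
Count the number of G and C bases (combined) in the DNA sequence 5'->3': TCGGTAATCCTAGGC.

Base counts: T=4, G=4, A=3, C=4
Total G or C: 4 + 4 = 8

8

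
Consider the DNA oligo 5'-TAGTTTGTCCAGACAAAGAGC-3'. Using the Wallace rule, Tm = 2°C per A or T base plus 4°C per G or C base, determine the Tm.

Counting bases: T=5, G=5, C=4, A=7
So N_AT = 12 and N_GC = 9.
Tm = 2(12) + 4(9) = 24 + 36 = 60°C

60°C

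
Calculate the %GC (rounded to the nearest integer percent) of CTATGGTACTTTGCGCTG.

Counting bases: C=4, A=2, G=5, T=7
G+C = 5 + 4 = 9 out of 18 bases
%GC = 9/18 × 100 = 50% ≈ 50%

50%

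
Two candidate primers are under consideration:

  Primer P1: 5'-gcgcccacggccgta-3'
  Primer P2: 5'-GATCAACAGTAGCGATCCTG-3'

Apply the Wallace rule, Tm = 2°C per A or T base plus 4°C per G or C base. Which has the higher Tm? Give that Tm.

Primer P2, 60°C

Primer P1: A+T=3, G+C=12 → Tm = 2(3)+4(12) = 54°C
Primer P2: A+T=10, G+C=10 → Tm = 2(10)+4(10) = 60°C
54°C vs 60°C → primer P2 is higher.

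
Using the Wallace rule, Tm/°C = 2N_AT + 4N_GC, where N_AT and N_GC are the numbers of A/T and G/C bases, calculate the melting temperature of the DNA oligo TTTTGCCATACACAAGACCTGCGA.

70°C

Base counts: C=7, T=6, A=7, G=4
A+T = 13, G+C = 11
Tm = 2×13 + 4×11 = 70°C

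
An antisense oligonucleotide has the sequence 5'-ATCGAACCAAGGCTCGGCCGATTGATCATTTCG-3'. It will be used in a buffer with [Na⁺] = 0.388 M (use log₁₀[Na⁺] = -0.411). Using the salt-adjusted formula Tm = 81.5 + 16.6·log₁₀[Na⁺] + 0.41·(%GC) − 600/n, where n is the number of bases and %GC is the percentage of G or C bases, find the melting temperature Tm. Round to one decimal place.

Length n = 33. Base counts: C=9, T=8, A=8, G=8
G+C = 17, so %GC = 17/33 × 100 = 51.515%
Salt term: 16.6 × (-0.411) = -6.823
GC term: 0.41 × 51.515 = 21.121; length term: −600/33 = −18.182
Tm = 81.5 + (-6.823) + 21.121 − 18.182 = 77.616 → 77.6°C

77.6°C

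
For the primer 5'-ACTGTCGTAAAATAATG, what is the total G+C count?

5

Counting bases: G=3, A=7, T=5, C=2
Total G or C: 3 + 2 = 5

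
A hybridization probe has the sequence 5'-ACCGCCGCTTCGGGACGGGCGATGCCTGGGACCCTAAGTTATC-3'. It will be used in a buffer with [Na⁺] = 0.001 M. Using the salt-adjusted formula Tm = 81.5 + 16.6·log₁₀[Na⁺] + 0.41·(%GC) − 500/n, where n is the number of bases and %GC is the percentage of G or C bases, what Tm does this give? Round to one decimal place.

46.8°C

Length n = 43. Base counts: T=8, C=14, G=14, A=7
G+C = 28, so %GC = 28/43 × 100 = 65.116%
Salt term: 16.6 × (-3) = -49.8
GC term: 0.41 × 65.116 = 26.698; length term: −500/43 = −11.628
Tm = 81.5 + (-49.8) + 26.698 − 11.628 = 46.77 → 46.8°C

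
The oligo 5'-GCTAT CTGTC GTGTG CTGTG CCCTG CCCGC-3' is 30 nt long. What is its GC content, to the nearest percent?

Counting bases: A=1, G=9, T=9, C=11
G+C = 9 + 11 = 20 out of 30 bases
%GC = 20/30 × 100 = 66.67% ≈ 67%

67%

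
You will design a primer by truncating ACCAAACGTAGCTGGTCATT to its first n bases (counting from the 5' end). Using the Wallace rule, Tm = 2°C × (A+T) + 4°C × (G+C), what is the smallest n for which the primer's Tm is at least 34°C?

First 11 bases: ACCAAACGTAG → Tm = 32°C (< 34°C)
First 12 bases: ACCAAACGTAGC → Tm = 36°C (≥ 34°C)
Since every base adds ≥2°C, Tm only increases with n, so the threshold is first crossed at n = 12.

n = 12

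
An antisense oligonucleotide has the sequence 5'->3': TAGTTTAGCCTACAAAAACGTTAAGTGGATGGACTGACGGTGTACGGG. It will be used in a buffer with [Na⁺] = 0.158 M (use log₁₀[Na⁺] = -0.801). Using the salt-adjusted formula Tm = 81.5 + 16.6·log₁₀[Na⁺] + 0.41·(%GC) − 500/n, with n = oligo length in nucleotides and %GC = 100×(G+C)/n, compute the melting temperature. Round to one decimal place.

Length n = 48. Counting bases: C=7, G=15, A=14, T=12
G+C = 22, so %GC = 22/48 × 100 = 45.833%
Salt term: 16.6 × (-0.801) = -13.297
GC term: 0.41 × 45.833 = 18.792; length term: −500/48 = −10.417
Tm = 81.5 + (-13.297) + 18.792 − 10.417 = 76.578 → 76.6°C

76.6°C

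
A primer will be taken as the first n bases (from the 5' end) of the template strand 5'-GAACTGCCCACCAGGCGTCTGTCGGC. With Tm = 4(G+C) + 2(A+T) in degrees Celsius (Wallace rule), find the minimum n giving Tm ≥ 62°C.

n = 19

First 18 bases: GAACTGCCCACCAGGCGT → Tm = 60°C (< 62°C)
First 19 bases: GAACTGCCCACCAGGCGTC → Tm = 64°C (≥ 62°C)
Since every base adds ≥2°C, Tm only increases with n, so the threshold is first crossed at n = 19.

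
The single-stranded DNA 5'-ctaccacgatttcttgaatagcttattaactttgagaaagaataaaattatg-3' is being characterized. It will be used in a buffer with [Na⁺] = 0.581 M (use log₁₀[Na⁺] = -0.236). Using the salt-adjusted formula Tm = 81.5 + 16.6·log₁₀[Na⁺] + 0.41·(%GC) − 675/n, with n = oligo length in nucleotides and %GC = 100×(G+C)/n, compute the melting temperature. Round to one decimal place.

75.6°C

Length n = 52. Scanning the sequence gives T=18, G=7, C=7, A=20.
G+C = 14, so %GC = 14/52 × 100 = 26.923%
Salt term: 16.6 × (-0.236) = -3.918
GC term: 0.41 × 26.923 = 11.038; length term: −675/52 = −12.981
Tm = 81.5 + (-3.918) + 11.038 − 12.981 = 75.639 → 75.6°C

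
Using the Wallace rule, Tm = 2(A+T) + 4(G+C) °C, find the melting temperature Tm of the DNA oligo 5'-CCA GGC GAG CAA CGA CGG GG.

70°C

Base counts: T=0, C=6, G=9, A=5
So N_AT = 5 and N_GC = 15.
Tm = 2×5 + 4×15 = 70°C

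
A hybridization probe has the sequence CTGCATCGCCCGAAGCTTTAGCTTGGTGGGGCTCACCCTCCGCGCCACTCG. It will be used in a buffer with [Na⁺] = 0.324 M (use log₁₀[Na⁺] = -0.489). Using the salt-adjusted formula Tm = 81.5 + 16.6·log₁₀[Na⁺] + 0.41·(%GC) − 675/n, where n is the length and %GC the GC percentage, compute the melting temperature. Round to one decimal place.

Length n = 51. Scanning the sequence gives C=20, G=14, T=11, A=6.
G+C = 34, so %GC = 34/51 × 100 = 66.667%
Salt term: 16.6 × (-0.489) = -8.117
GC term: 0.41 × 66.667 = 27.333; length term: −675/51 = −13.235
Tm = 81.5 + (-8.117) + 27.333 − 13.235 = 87.481 → 87.5°C

87.5°C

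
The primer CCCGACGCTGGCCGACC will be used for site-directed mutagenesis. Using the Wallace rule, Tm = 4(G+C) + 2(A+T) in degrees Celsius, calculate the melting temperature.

Counting bases: C=9, T=1, A=2, G=5
AT pairs contribute 3, GC pairs contribute 14.
Tm = 2×3 + 4×14 = 62°C

62°C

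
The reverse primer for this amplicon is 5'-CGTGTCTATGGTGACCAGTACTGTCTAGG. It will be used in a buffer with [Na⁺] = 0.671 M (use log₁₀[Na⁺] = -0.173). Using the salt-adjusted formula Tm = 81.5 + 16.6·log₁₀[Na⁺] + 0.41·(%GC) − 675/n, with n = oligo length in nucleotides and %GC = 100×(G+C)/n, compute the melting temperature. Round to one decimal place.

Length n = 29. Counting bases: G=9, C=6, T=9, A=5
G+C = 15, so %GC = 15/29 × 100 = 51.724%
Salt term: 16.6 × (-0.173) = -2.872
GC term: 0.41 × 51.724 = 21.207; length term: −675/29 = −23.276
Tm = 81.5 + (-2.872) + 21.207 − 23.276 = 76.559 → 76.6°C

76.6°C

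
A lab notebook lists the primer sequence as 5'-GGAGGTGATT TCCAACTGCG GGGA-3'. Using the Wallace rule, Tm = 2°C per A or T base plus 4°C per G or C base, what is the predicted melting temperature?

Counting bases: A=5, T=5, G=10, C=4
AT pairs contribute 10, GC pairs contribute 14.
Tm = 2×10 + 4×14 = 76°C

76°C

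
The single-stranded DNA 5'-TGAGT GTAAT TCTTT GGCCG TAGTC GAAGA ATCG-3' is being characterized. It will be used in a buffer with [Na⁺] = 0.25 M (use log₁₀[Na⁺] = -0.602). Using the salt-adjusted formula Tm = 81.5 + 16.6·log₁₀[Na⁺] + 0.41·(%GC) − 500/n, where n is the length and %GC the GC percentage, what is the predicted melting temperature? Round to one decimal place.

74.9°C

Length n = 34. Counting bases: C=5, A=8, G=10, T=11
G+C = 15, so %GC = 15/34 × 100 = 44.118%
Salt term: 16.6 × (-0.602) = -9.993
GC term: 0.41 × 44.118 = 18.088; length term: −500/34 = −14.706
Tm = 81.5 + (-9.993) + 18.088 − 14.706 = 74.889 → 74.9°C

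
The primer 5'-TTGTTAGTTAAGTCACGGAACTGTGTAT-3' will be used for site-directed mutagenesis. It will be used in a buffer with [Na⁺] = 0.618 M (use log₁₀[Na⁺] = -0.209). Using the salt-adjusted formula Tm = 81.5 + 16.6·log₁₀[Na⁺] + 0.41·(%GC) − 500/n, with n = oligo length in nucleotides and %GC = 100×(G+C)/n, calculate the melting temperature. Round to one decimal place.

Length n = 28. Scanning the sequence gives C=3, T=11, A=7, G=7.
G+C = 10, so %GC = 10/28 × 100 = 35.714%
Salt term: 16.6 × (-0.209) = -3.469
GC term: 0.41 × 35.714 = 14.643; length term: −500/28 = −17.857
Tm = 81.5 + (-3.469) + 14.643 − 17.857 = 74.817 → 74.8°C

74.8°C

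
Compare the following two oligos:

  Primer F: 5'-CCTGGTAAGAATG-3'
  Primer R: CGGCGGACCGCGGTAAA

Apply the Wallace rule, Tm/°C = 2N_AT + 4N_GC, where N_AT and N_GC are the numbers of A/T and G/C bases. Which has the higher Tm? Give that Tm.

Primer F: A+T=7, G+C=6 → Tm = 2(7)+4(6) = 38°C
Primer R: A+T=5, G+C=12 → Tm = 2(5)+4(12) = 58°C
38°C vs 58°C → primer R is higher.

Primer R, 58°C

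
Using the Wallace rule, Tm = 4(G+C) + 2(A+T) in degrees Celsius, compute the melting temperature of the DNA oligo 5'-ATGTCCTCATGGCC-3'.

44°C

Base counts: T=4, A=2, C=5, G=3
A+T = 6, G+C = 8
Tm = 2(6) + 4(8) = 12 + 32 = 44°C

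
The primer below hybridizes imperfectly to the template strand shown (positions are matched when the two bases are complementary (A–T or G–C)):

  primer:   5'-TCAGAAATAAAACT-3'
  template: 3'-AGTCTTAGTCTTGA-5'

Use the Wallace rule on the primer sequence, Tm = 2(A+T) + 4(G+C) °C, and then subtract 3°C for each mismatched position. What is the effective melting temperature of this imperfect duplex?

Primer base counts: A=8, T=3, G=1, C=2 → A+T=11, G+C=3
Perfect-match Tm = 2(11) + 4(3) = 22 + 12 = 34°C
Mismatches (positions where the bases are not complementary): 3 (at positions 7, 8, 10)
Effective Tm = 34 − 3×3 = 34 − 9 = 25°C

25°C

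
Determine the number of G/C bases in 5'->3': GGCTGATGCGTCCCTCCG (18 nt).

13

Counting bases: A=1, T=4, C=7, G=6
G+C = 6 + 7 = 13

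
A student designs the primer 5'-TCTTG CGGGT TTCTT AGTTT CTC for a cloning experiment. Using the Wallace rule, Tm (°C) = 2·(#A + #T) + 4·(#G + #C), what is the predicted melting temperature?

G=5, C=5, A=1, T=12
A+T = 13, G+C = 10
Tm = 4·10 + 2·13 = 40 + 26 = 66°C

66°C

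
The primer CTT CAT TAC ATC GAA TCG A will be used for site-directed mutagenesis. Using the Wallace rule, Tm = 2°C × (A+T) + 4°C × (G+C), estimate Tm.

Counting bases: G=2, C=5, A=6, T=6
AT pairs contribute 12, GC pairs contribute 7.
Tm = 4·7 + 2·12 = 28 + 24 = 52°C

52°C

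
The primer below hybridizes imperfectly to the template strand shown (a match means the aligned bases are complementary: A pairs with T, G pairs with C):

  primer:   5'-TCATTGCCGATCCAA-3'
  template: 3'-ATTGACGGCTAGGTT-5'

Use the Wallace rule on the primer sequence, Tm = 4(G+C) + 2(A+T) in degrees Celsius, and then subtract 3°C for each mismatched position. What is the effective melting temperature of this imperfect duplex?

38°C

Primer base counts: A=4, T=4, G=2, C=5 → A+T=8, G+C=7
Perfect-match Tm = 2(8) + 4(7) = 16 + 28 = 44°C
Mismatches (positions where the bases are not complementary): 2 (at positions 2, 4)
Effective Tm = 44 − 2×3 = 44 − 6 = 38°C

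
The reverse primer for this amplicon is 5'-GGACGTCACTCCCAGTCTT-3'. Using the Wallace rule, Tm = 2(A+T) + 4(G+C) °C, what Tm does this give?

C=7, T=5, G=4, A=3
A+T = 8, G+C = 11
Tm = 4·11 + 2·8 = 44 + 16 = 60°C

60°C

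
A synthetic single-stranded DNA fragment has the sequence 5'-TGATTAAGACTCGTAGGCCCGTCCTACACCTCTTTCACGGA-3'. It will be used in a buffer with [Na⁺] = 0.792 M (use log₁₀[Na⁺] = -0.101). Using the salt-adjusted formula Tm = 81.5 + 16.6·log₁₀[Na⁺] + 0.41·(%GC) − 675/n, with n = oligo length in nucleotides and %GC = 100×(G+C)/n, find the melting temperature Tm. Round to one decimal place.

84.4°C

Length n = 41. G=8, A=9, T=11, C=13
G+C = 21, so %GC = 21/41 × 100 = 51.22%
Salt term: 16.6 × (-0.101) = -1.677
GC term: 0.41 × 51.22 = 21; length term: −675/41 = −16.463
Tm = 81.5 + (-1.677) + 21 − 16.463 = 84.36 → 84.4°C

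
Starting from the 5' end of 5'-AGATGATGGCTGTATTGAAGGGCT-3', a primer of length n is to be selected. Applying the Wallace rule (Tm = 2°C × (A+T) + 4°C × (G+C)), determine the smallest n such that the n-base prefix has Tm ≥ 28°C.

First 9 bases: AGATGATGG → Tm = 26°C (< 28°C)
First 10 bases: AGATGATGGC → Tm = 30°C (≥ 28°C)
Each additional base adds 2°C (A/T) or 4°C (G/C), so Tm is non-decreasing in n; n = 10 is the first length to reach 28°C.

n = 10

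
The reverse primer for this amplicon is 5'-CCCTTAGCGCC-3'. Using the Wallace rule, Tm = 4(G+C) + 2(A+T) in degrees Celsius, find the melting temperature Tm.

38°C

Scanning the sequence gives T=2, C=6, A=1, G=2.
So N_AT = 3 and N_GC = 8.
Tm = 4·8 + 2·3 = 32 + 6 = 38°C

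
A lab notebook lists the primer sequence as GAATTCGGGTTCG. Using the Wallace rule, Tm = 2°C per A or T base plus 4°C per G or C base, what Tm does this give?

C=2, G=5, A=2, T=4
A+T = 6, G+C = 7
Tm = 4·7 + 2·6 = 28 + 12 = 40°C

40°C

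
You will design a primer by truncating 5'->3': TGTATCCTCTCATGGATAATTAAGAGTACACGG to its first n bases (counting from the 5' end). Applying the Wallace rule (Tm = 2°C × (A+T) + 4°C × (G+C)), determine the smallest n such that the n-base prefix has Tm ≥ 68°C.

n = 26

First 25 bases: TGTATCCTCTCATGGATAATTAAGA → Tm = 66°C (< 68°C)
First 26 bases: TGTATCCTCTCATGGATAATTAAGAG → Tm = 70°C (≥ 68°C)
Each additional base adds 2°C (A/T) or 4°C (G/C), so Tm is non-decreasing in n; n = 26 is the first length to reach 68°C.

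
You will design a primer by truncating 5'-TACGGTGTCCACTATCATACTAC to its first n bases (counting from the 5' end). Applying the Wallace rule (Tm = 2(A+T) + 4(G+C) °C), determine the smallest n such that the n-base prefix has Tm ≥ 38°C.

n = 12

First 11 bases: TACGGTGTCCA → Tm = 34°C (< 38°C)
First 12 bases: TACGGTGTCCAC → Tm = 38°C (≥ 38°C)
Since every base adds ≥2°C, Tm only increases with n, so the threshold is first crossed at n = 12.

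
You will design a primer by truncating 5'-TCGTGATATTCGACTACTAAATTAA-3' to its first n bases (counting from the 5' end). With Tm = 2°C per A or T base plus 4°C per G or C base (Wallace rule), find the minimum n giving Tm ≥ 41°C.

First 14 bases: TCGTGATATTCGAC → Tm = 40°C (< 41°C)
First 15 bases: TCGTGATATTCGACT → Tm = 42°C (≥ 41°C)
Since every base adds ≥2°C, Tm only increases with n, so the threshold is first crossed at n = 15.

n = 15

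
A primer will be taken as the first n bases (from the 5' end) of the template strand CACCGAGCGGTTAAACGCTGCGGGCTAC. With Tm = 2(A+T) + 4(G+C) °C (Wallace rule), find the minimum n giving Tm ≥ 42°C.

First 12 bases: CACCGAGCGGTT → Tm = 40°C (< 42°C)
First 13 bases: CACCGAGCGGTTA → Tm = 42°C (≥ 42°C)
Since every base adds ≥2°C, Tm only increases with n, so the threshold is first crossed at n = 13.

n = 13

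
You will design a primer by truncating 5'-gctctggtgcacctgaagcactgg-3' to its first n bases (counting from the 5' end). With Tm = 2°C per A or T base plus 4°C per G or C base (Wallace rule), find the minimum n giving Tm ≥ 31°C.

First 9 bases: GCTCTGGTG → Tm = 30°C (< 31°C)
First 10 bases: GCTCTGGTGC → Tm = 34°C (≥ 31°C)
Since every base adds ≥2°C, Tm only increases with n, so the threshold is first crossed at n = 10.

n = 10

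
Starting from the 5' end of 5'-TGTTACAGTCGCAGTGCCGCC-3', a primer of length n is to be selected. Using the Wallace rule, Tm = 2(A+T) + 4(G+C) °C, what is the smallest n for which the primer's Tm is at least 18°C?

n = 7

First 6 bases: TGTTAC → Tm = 16°C (< 18°C)
First 7 bases: TGTTACA → Tm = 18°C (≥ 18°C)
Since every base adds ≥2°C, Tm only increases with n, so the threshold is first crossed at n = 7.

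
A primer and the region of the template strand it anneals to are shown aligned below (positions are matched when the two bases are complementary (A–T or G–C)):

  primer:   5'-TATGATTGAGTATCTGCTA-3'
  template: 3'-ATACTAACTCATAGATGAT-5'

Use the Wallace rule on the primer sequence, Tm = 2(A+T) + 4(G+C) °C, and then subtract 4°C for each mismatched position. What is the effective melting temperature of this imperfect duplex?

46°C

Primer base counts: A=5, T=8, G=4, C=2 → A+T=13, G+C=6
Perfect-match Tm = 2(13) + 4(6) = 26 + 24 = 50°C
Mismatches (positions where the bases are not complementary): 1 (at position 16)
Effective Tm = 50 − 1×4 = 50 − 4 = 46°C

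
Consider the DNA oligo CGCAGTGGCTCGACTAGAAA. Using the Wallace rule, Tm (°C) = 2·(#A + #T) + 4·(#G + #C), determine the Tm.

62°C

Scanning the sequence gives T=3, C=5, A=6, G=6.
AT pairs contribute 9, GC pairs contribute 11.
Tm = 2×9 + 4×11 = 62°C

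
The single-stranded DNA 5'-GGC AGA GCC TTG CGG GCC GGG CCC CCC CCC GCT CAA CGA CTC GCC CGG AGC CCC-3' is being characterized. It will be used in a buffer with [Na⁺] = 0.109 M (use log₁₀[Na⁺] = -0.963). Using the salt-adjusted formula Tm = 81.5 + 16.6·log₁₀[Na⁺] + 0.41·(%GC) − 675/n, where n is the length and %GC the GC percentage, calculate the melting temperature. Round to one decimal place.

86.4°C

Length n = 54. Base counts: C=27, G=17, A=6, T=4
G+C = 44, so %GC = 44/54 × 100 = 81.481%
Salt term: 16.6 × (-0.963) = -15.986
GC term: 0.41 × 81.481 = 33.407; length term: −675/54 = −12.5
Tm = 81.5 + (-15.986) + 33.407 − 12.5 = 86.421 → 86.4°C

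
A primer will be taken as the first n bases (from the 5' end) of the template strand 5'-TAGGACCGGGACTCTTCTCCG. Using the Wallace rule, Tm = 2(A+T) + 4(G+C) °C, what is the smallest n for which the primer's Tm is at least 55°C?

First 17 bases: TAGGACCGGGACTCTTC → Tm = 54°C (< 55°C)
First 18 bases: TAGGACCGGGACTCTTCT → Tm = 56°C (≥ 55°C)
Since every base adds ≥2°C, Tm only increases with n, so the threshold is first crossed at n = 18.

n = 18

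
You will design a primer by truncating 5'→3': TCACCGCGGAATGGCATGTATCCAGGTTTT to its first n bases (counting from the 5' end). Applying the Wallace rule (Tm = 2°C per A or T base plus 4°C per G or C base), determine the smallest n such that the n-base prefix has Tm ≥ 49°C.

n = 15

First 14 bases: TCACCGCGGAATGG → Tm = 46°C (< 49°C)
First 15 bases: TCACCGCGGAATGGC → Tm = 50°C (≥ 49°C)
Each additional base adds 2°C (A/T) or 4°C (G/C), so Tm is non-decreasing in n; n = 15 is the first length to reach 49°C.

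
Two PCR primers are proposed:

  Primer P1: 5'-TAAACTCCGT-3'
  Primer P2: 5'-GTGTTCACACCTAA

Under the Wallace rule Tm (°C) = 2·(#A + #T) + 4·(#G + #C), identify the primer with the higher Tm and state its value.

Primer P2, 40°C

Primer P1: A+T=6, G+C=4 → Tm = 2(6)+4(4) = 28°C
Primer P2: A+T=8, G+C=6 → Tm = 2(8)+4(6) = 40°C
28°C vs 40°C → primer P2 is higher.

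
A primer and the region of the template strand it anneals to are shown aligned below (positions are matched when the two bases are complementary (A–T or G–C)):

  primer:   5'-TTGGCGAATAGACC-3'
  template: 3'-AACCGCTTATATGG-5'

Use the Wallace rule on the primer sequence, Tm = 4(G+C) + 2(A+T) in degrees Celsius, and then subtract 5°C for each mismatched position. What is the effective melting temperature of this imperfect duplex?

37°C

Primer base counts: A=4, T=3, G=4, C=3 → A+T=7, G+C=7
Perfect-match Tm = 2(7) + 4(7) = 14 + 28 = 42°C
Mismatches (positions where the bases are not complementary): 1 (at position 11)
Effective Tm = 42 − 1×5 = 42 − 5 = 37°C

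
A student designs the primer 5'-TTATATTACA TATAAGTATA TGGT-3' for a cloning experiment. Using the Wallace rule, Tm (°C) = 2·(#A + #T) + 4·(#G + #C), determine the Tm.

Counting bases: A=9, T=11, C=1, G=3
A+T = 20, G+C = 4
Tm = 2×20 + 4×4 = 56°C

56°C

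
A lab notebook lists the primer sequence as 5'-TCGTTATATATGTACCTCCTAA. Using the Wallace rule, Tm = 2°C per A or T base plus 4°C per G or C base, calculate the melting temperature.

58°C

Counting bases: A=6, T=9, G=2, C=5
So N_AT = 15 and N_GC = 7.
Tm = 2(15) + 4(7) = 30 + 28 = 58°C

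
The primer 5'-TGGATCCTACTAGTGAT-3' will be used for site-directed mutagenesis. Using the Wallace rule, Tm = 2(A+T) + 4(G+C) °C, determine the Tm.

Counting bases: C=3, T=6, G=4, A=4
So N_AT = 10 and N_GC = 7.
Tm = 2×10 + 4×7 = 48°C

48°C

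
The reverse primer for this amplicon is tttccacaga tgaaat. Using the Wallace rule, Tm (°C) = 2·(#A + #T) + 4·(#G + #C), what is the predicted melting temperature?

Counting bases: G=2, T=5, C=3, A=6
A+T = 11, G+C = 5
Tm = 2(11) + 4(5) = 22 + 20 = 42°C

42°C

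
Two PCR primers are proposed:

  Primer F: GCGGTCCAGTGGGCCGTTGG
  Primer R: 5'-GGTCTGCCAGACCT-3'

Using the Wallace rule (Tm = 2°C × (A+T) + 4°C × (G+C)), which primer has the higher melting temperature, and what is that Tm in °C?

Primer F: A+T=5, G+C=15 → Tm = 2(5)+4(15) = 70°C
Primer R: A+T=5, G+C=9 → Tm = 2(5)+4(9) = 46°C
70°C vs 46°C → primer F is higher.

Primer F, 70°C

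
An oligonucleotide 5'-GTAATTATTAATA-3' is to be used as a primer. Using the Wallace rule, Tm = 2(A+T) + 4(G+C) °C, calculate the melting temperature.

28°C

Counting bases: C=0, T=6, G=1, A=6
AT pairs contribute 12, GC pairs contribute 1.
Tm = 4·1 + 2·12 = 4 + 24 = 28°C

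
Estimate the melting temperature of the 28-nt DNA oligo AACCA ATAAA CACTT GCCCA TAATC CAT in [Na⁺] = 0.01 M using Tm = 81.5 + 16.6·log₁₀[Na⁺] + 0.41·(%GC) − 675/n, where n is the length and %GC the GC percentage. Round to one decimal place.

Length n = 28. Base counts: A=12, G=1, T=6, C=9
G+C = 10, so %GC = 10/28 × 100 = 35.714%
Salt term: 16.6 × (-2) = -33.2
GC term: 0.41 × 35.714 = 14.643; length term: −675/28 = −24.107
Tm = 81.5 + (-33.2) + 14.643 − 24.107 = 38.836 → 38.8°C

38.8°C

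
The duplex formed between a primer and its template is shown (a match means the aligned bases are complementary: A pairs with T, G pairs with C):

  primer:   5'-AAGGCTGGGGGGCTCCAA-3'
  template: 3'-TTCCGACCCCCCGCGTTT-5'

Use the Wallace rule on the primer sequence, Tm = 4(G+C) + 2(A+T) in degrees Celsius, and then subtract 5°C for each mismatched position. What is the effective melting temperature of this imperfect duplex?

Primer base counts: A=4, T=2, G=8, C=4 → A+T=6, G+C=12
Perfect-match Tm = 2(6) + 4(12) = 12 + 48 = 60°C
Mismatches (positions where the bases are not complementary): 2 (at positions 14, 16)
Effective Tm = 60 − 2×5 = 60 − 10 = 50°C

50°C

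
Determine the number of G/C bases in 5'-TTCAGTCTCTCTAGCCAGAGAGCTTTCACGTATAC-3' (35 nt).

C=10, G=6, T=11, A=8
G+C = 6 + 10 = 16

16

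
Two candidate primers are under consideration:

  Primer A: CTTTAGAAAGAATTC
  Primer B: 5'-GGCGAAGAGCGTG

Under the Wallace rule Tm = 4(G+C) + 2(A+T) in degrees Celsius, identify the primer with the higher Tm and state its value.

Primer A: A+T=11, G+C=4 → Tm = 2(11)+4(4) = 38°C
Primer B: A+T=4, G+C=9 → Tm = 2(4)+4(9) = 44°C
38°C vs 44°C → primer B is higher.

Primer B, 44°C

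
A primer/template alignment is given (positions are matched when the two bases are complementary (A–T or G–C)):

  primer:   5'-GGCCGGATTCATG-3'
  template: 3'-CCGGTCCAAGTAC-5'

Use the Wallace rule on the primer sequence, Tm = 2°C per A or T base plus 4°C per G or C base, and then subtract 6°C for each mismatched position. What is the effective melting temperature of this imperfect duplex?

Primer base counts: A=2, T=3, G=5, C=3 → A+T=5, G+C=8
Perfect-match Tm = 2(5) + 4(8) = 10 + 32 = 42°C
Mismatches (positions where the bases are not complementary): 2 (at positions 5, 7)
Effective Tm = 42 − 2×6 = 42 − 12 = 30°C

30°C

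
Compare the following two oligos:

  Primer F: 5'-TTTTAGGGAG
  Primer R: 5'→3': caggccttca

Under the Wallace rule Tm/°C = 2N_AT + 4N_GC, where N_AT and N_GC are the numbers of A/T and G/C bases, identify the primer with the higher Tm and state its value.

Primer R, 32°C

Primer F: A+T=6, G+C=4 → Tm = 2(6)+4(4) = 28°C
Primer R: A+T=4, G+C=6 → Tm = 2(4)+4(6) = 32°C
28°C vs 32°C → primer R is higher.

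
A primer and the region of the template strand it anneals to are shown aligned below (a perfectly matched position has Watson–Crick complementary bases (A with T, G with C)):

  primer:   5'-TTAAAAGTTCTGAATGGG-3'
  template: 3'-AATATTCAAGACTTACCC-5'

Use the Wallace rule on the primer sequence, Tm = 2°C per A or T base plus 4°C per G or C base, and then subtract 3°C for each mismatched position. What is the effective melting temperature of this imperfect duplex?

Primer base counts: A=6, T=6, G=5, C=1 → A+T=12, G+C=6
Perfect-match Tm = 2(12) + 4(6) = 24 + 24 = 48°C
Mismatches (positions where the bases are not complementary): 1 (at position 4)
Effective Tm = 48 − 1×3 = 48 − 3 = 45°C

45°C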